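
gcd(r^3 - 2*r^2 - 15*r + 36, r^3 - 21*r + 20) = 1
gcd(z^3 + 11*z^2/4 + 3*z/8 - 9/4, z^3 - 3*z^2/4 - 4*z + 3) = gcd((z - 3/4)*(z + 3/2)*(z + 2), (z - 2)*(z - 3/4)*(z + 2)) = z^2 + 5*z/4 - 3/2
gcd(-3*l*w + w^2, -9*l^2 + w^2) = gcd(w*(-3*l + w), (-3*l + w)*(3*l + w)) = -3*l + w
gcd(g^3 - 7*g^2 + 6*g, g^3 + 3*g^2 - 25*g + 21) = g - 1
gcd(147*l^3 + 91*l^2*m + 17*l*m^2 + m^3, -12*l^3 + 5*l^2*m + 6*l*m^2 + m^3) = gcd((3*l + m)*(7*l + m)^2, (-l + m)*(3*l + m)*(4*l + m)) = 3*l + m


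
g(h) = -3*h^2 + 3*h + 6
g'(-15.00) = 93.00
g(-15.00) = -714.00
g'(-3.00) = 21.00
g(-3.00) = -30.00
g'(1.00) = -3.00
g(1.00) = 6.00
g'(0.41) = 0.54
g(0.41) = 6.73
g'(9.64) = -54.84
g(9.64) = -243.87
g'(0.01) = 2.94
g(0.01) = 6.03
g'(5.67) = -31.02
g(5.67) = -73.44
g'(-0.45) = 5.70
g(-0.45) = 4.04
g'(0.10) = 2.40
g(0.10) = 6.27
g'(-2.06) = 15.36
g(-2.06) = -12.91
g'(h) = 3 - 6*h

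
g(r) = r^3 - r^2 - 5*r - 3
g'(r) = 3*r^2 - 2*r - 5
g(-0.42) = -1.15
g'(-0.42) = -3.63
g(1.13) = -8.48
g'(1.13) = -3.43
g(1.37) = -9.16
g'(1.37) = -2.11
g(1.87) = -9.31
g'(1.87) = 1.75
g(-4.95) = -124.04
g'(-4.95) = 78.41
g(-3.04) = -25.14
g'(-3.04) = 28.80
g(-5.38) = -160.77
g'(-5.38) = 92.59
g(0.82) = -7.22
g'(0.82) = -4.62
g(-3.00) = -24.00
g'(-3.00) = 28.00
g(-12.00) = -1815.00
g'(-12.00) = 451.00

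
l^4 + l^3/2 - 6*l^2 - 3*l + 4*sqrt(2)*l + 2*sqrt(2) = (l + 1/2)*(l - sqrt(2))^2*(l + 2*sqrt(2))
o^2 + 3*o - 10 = (o - 2)*(o + 5)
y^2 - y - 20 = (y - 5)*(y + 4)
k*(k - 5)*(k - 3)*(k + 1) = k^4 - 7*k^3 + 7*k^2 + 15*k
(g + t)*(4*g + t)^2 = 16*g^3 + 24*g^2*t + 9*g*t^2 + t^3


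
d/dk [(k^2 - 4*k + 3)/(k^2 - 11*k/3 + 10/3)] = 3*(k^2 + 2*k - 7)/(9*k^4 - 66*k^3 + 181*k^2 - 220*k + 100)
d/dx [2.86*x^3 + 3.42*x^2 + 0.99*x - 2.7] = 8.58*x^2 + 6.84*x + 0.99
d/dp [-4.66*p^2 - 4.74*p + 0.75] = -9.32*p - 4.74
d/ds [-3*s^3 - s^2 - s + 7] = -9*s^2 - 2*s - 1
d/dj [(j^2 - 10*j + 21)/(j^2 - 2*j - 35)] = 8/(j^2 + 10*j + 25)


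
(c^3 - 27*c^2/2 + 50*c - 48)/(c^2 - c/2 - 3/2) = (c^2 - 12*c + 32)/(c + 1)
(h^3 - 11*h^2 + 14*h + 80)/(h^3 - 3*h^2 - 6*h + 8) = (h^2 - 13*h + 40)/(h^2 - 5*h + 4)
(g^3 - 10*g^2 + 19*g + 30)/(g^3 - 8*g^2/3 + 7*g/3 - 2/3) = 3*(g^3 - 10*g^2 + 19*g + 30)/(3*g^3 - 8*g^2 + 7*g - 2)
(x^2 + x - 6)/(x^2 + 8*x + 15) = (x - 2)/(x + 5)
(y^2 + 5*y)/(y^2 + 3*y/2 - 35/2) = 2*y/(2*y - 7)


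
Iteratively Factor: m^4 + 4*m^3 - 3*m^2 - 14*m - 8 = (m - 2)*(m^3 + 6*m^2 + 9*m + 4) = (m - 2)*(m + 1)*(m^2 + 5*m + 4) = (m - 2)*(m + 1)^2*(m + 4)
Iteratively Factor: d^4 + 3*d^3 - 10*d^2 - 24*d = (d + 4)*(d^3 - d^2 - 6*d) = (d - 3)*(d + 4)*(d^2 + 2*d) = d*(d - 3)*(d + 4)*(d + 2)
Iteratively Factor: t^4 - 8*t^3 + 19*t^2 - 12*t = (t)*(t^3 - 8*t^2 + 19*t - 12) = t*(t - 3)*(t^2 - 5*t + 4) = t*(t - 3)*(t - 1)*(t - 4)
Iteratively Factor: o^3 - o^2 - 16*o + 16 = (o + 4)*(o^2 - 5*o + 4) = (o - 4)*(o + 4)*(o - 1)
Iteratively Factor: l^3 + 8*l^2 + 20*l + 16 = (l + 2)*(l^2 + 6*l + 8) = (l + 2)*(l + 4)*(l + 2)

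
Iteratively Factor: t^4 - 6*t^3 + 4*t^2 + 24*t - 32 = (t + 2)*(t^3 - 8*t^2 + 20*t - 16) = (t - 2)*(t + 2)*(t^2 - 6*t + 8) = (t - 4)*(t - 2)*(t + 2)*(t - 2)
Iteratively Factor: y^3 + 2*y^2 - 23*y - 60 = (y - 5)*(y^2 + 7*y + 12) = (y - 5)*(y + 3)*(y + 4)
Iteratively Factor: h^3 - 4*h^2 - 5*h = (h - 5)*(h^2 + h) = h*(h - 5)*(h + 1)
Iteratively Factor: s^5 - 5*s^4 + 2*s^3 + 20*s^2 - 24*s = (s + 2)*(s^4 - 7*s^3 + 16*s^2 - 12*s) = (s - 2)*(s + 2)*(s^3 - 5*s^2 + 6*s) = s*(s - 2)*(s + 2)*(s^2 - 5*s + 6) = s*(s - 3)*(s - 2)*(s + 2)*(s - 2)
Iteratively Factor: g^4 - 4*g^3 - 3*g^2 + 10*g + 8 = (g + 1)*(g^3 - 5*g^2 + 2*g + 8) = (g - 4)*(g + 1)*(g^2 - g - 2) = (g - 4)*(g + 1)^2*(g - 2)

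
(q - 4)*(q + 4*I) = q^2 - 4*q + 4*I*q - 16*I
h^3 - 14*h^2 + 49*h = h*(h - 7)^2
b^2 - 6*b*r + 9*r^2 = (b - 3*r)^2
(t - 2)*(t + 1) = t^2 - t - 2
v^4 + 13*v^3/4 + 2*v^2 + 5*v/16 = v*(v + 1/4)*(v + 1/2)*(v + 5/2)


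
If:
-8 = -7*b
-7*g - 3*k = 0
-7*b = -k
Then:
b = 8/7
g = -24/7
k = 8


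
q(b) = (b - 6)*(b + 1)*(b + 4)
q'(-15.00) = 679.00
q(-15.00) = -3234.00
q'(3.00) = -5.00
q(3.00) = -84.00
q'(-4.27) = 37.24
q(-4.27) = -9.07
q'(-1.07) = -20.43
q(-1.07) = 1.45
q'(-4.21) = 35.59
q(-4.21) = -6.88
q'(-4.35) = 39.47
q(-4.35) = -12.14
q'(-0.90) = -21.77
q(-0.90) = -2.14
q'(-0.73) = -22.94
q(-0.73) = -5.94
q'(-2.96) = 6.20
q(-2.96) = 18.26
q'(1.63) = -21.29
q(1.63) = -64.71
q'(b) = (b - 6)*(b + 1) + (b - 6)*(b + 4) + (b + 1)*(b + 4) = 3*b^2 - 2*b - 26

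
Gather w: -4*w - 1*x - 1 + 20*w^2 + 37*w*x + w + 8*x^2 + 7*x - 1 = 20*w^2 + w*(37*x - 3) + 8*x^2 + 6*x - 2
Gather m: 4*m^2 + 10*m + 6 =4*m^2 + 10*m + 6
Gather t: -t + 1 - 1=-t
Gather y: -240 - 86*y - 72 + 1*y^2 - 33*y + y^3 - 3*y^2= y^3 - 2*y^2 - 119*y - 312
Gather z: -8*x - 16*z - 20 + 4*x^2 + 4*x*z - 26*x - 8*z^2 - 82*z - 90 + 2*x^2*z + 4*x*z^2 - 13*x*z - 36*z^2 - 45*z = 4*x^2 - 34*x + z^2*(4*x - 44) + z*(2*x^2 - 9*x - 143) - 110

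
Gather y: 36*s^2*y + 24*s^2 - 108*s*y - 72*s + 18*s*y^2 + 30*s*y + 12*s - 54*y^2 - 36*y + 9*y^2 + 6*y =24*s^2 - 60*s + y^2*(18*s - 45) + y*(36*s^2 - 78*s - 30)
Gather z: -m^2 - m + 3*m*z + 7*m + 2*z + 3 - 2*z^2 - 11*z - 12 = -m^2 + 6*m - 2*z^2 + z*(3*m - 9) - 9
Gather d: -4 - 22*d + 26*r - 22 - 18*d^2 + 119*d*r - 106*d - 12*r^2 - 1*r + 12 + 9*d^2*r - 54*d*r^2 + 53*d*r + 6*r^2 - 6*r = d^2*(9*r - 18) + d*(-54*r^2 + 172*r - 128) - 6*r^2 + 19*r - 14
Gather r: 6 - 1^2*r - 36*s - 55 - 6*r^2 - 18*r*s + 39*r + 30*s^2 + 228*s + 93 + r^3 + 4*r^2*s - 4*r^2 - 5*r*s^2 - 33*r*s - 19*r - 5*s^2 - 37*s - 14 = r^3 + r^2*(4*s - 10) + r*(-5*s^2 - 51*s + 19) + 25*s^2 + 155*s + 30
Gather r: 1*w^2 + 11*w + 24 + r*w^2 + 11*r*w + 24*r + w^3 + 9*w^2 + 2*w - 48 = r*(w^2 + 11*w + 24) + w^3 + 10*w^2 + 13*w - 24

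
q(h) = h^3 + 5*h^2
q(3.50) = 104.12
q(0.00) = 0.00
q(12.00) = 2448.00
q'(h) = 3*h^2 + 10*h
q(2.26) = 37.08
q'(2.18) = 36.06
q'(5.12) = 129.84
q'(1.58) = 23.29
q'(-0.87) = -6.43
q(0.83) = 4.02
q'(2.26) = 37.92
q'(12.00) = 552.00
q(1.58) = 16.43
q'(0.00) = 0.00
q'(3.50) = 71.75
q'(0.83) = 10.37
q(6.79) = 543.57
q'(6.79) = 206.21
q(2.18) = 34.12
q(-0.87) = 3.13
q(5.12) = 265.29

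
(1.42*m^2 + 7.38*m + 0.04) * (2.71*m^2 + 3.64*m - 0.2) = 3.8482*m^4 + 25.1686*m^3 + 26.6876*m^2 - 1.3304*m - 0.008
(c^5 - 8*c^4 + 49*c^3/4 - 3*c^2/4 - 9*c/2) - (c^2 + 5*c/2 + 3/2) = c^5 - 8*c^4 + 49*c^3/4 - 7*c^2/4 - 7*c - 3/2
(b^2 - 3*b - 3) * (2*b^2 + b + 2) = 2*b^4 - 5*b^3 - 7*b^2 - 9*b - 6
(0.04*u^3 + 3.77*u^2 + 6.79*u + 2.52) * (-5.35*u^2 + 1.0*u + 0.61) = -0.214*u^5 - 20.1295*u^4 - 32.5321*u^3 - 4.3923*u^2 + 6.6619*u + 1.5372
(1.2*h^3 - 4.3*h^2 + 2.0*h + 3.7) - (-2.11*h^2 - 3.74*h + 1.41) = 1.2*h^3 - 2.19*h^2 + 5.74*h + 2.29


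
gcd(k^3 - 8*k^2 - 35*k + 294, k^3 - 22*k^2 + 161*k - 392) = k^2 - 14*k + 49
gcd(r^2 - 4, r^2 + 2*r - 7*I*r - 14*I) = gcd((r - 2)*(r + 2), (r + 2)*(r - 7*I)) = r + 2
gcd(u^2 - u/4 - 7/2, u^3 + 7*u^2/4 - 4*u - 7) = u^2 - u/4 - 7/2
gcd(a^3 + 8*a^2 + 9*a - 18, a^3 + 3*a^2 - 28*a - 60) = a + 6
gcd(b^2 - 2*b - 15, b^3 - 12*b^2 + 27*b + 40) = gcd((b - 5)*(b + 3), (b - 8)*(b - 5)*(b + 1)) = b - 5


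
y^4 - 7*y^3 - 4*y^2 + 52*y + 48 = (y - 6)*(y - 4)*(y + 1)*(y + 2)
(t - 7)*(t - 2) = t^2 - 9*t + 14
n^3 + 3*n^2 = n^2*(n + 3)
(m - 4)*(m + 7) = m^2 + 3*m - 28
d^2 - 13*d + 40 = (d - 8)*(d - 5)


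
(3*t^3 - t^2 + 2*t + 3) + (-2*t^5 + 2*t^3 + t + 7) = -2*t^5 + 5*t^3 - t^2 + 3*t + 10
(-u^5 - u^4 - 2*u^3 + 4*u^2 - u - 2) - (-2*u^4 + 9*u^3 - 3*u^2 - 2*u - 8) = -u^5 + u^4 - 11*u^3 + 7*u^2 + u + 6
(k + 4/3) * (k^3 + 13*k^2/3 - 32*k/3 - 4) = k^4 + 17*k^3/3 - 44*k^2/9 - 164*k/9 - 16/3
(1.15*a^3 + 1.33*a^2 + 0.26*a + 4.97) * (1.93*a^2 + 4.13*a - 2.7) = 2.2195*a^5 + 7.3164*a^4 + 2.8897*a^3 + 7.0749*a^2 + 19.8241*a - 13.419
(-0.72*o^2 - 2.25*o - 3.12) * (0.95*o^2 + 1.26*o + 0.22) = -0.684*o^4 - 3.0447*o^3 - 5.9574*o^2 - 4.4262*o - 0.6864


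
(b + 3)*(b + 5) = b^2 + 8*b + 15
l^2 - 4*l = l*(l - 4)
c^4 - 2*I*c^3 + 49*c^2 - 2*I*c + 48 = (c - 8*I)*(c - I)*(c + I)*(c + 6*I)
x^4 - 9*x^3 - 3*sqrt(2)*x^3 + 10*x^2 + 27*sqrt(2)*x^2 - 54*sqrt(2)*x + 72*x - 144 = (x - 6)*(x - 3)*(x - 4*sqrt(2))*(x + sqrt(2))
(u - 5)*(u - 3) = u^2 - 8*u + 15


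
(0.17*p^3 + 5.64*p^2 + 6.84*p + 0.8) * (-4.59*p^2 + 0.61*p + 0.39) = -0.7803*p^5 - 25.7839*p^4 - 27.8889*p^3 + 2.7*p^2 + 3.1556*p + 0.312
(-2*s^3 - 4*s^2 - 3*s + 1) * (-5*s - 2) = 10*s^4 + 24*s^3 + 23*s^2 + s - 2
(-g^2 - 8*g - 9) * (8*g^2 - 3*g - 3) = -8*g^4 - 61*g^3 - 45*g^2 + 51*g + 27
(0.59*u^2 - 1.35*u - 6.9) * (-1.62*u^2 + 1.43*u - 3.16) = -0.9558*u^4 + 3.0307*u^3 + 7.3831*u^2 - 5.601*u + 21.804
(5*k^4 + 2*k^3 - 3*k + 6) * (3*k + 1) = 15*k^5 + 11*k^4 + 2*k^3 - 9*k^2 + 15*k + 6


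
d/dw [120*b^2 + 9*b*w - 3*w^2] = 9*b - 6*w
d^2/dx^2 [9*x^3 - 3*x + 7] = 54*x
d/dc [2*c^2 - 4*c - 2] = 4*c - 4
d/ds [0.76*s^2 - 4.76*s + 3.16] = 1.52*s - 4.76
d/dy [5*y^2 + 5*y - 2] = 10*y + 5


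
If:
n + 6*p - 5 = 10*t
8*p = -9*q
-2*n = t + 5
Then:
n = -t/2 - 5/2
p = 7*t/4 + 5/4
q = -14*t/9 - 10/9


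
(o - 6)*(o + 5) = o^2 - o - 30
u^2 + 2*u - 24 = (u - 4)*(u + 6)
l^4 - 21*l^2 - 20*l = l*(l - 5)*(l + 1)*(l + 4)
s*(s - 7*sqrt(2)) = s^2 - 7*sqrt(2)*s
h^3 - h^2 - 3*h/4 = h*(h - 3/2)*(h + 1/2)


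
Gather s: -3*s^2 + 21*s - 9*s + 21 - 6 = -3*s^2 + 12*s + 15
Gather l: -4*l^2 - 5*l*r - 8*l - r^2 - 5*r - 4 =-4*l^2 + l*(-5*r - 8) - r^2 - 5*r - 4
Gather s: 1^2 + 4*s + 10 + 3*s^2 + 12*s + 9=3*s^2 + 16*s + 20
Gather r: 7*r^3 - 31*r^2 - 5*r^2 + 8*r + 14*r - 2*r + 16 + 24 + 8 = 7*r^3 - 36*r^2 + 20*r + 48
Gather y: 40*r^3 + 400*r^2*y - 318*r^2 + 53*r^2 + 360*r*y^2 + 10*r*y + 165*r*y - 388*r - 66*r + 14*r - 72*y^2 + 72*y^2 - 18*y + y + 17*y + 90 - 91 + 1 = 40*r^3 - 265*r^2 + 360*r*y^2 - 440*r + y*(400*r^2 + 175*r)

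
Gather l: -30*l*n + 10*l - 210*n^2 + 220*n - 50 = l*(10 - 30*n) - 210*n^2 + 220*n - 50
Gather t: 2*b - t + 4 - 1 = 2*b - t + 3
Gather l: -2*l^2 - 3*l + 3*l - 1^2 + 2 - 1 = -2*l^2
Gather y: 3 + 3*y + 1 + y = 4*y + 4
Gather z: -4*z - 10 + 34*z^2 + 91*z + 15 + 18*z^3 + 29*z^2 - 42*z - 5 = 18*z^3 + 63*z^2 + 45*z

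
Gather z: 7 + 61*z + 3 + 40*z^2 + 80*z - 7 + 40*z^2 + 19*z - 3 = 80*z^2 + 160*z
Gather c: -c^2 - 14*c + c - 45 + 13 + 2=-c^2 - 13*c - 30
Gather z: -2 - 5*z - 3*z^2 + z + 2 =-3*z^2 - 4*z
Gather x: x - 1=x - 1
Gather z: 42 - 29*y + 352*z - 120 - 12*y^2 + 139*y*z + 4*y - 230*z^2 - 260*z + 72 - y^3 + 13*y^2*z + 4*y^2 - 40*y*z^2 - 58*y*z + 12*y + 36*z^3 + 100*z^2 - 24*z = -y^3 - 8*y^2 - 13*y + 36*z^3 + z^2*(-40*y - 130) + z*(13*y^2 + 81*y + 68) - 6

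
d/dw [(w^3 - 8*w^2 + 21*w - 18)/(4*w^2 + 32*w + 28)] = (w^4 + 16*w^3 - 64*w^2 - 76*w + 291)/(4*(w^4 + 16*w^3 + 78*w^2 + 112*w + 49))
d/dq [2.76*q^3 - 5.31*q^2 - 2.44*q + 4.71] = 8.28*q^2 - 10.62*q - 2.44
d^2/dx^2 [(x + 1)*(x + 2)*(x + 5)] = 6*x + 16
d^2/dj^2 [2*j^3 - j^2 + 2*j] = 12*j - 2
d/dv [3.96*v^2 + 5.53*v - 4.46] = 7.92*v + 5.53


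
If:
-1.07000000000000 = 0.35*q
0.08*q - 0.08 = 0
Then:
No Solution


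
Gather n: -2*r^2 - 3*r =-2*r^2 - 3*r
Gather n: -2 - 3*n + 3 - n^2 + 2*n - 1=-n^2 - n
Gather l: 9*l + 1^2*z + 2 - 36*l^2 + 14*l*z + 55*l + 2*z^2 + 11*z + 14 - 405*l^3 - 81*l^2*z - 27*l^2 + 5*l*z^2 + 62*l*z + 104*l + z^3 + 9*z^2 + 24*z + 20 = -405*l^3 + l^2*(-81*z - 63) + l*(5*z^2 + 76*z + 168) + z^3 + 11*z^2 + 36*z + 36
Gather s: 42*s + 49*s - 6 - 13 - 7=91*s - 26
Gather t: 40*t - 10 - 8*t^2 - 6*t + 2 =-8*t^2 + 34*t - 8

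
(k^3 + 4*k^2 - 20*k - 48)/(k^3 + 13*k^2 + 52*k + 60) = (k - 4)/(k + 5)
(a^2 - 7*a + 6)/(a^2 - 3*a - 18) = (a - 1)/(a + 3)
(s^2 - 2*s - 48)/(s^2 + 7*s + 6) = (s - 8)/(s + 1)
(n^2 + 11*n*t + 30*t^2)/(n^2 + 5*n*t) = (n + 6*t)/n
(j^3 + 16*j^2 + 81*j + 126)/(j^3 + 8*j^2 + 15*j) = (j^2 + 13*j + 42)/(j*(j + 5))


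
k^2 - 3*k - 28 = (k - 7)*(k + 4)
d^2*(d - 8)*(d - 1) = d^4 - 9*d^3 + 8*d^2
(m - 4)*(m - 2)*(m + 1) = m^3 - 5*m^2 + 2*m + 8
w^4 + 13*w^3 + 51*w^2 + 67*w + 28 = (w + 1)^2*(w + 4)*(w + 7)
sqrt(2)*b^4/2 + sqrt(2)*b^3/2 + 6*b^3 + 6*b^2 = b^2*(b + 6*sqrt(2))*(sqrt(2)*b/2 + sqrt(2)/2)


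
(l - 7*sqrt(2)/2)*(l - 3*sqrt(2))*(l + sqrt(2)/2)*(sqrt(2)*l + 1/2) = sqrt(2)*l^4 - 23*l^3/2 + 23*sqrt(2)*l^2/2 + 113*l/4 + 21*sqrt(2)/4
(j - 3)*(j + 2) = j^2 - j - 6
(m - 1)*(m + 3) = m^2 + 2*m - 3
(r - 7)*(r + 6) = r^2 - r - 42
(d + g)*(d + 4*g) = d^2 + 5*d*g + 4*g^2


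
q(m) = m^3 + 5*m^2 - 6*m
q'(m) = 3*m^2 + 10*m - 6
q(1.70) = 9.16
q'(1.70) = 19.67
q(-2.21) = 26.89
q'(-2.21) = -13.45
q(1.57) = 6.77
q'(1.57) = 17.09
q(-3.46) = 39.20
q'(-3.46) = -4.69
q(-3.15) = 37.26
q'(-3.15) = -7.73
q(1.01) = 0.07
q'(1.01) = 7.16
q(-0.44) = 3.52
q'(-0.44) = -9.82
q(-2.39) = 29.25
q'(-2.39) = -12.76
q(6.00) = 360.00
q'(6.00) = 162.00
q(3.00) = 54.00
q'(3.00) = 51.00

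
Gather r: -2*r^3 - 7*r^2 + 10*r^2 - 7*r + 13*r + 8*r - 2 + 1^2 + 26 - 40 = -2*r^3 + 3*r^2 + 14*r - 15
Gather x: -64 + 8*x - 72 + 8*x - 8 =16*x - 144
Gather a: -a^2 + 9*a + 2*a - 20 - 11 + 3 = -a^2 + 11*a - 28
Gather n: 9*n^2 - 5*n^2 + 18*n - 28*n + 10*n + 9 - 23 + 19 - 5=4*n^2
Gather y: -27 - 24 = -51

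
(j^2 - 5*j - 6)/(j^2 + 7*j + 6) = (j - 6)/(j + 6)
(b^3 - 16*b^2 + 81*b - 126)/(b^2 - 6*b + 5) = (b^3 - 16*b^2 + 81*b - 126)/(b^2 - 6*b + 5)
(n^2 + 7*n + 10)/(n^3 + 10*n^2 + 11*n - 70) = (n + 2)/(n^2 + 5*n - 14)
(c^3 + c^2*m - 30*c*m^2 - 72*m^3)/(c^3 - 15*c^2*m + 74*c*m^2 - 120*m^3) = (c^2 + 7*c*m + 12*m^2)/(c^2 - 9*c*m + 20*m^2)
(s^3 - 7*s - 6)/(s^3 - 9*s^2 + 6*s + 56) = (s^2 - 2*s - 3)/(s^2 - 11*s + 28)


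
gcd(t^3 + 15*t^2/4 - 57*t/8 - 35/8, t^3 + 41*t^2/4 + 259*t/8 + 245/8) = t + 5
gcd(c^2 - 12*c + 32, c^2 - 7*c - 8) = c - 8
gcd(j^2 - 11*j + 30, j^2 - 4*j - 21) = 1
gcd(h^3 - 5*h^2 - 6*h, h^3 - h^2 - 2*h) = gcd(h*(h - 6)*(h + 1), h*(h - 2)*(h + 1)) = h^2 + h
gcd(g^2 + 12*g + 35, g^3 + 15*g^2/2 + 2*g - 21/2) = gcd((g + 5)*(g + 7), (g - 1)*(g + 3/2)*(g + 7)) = g + 7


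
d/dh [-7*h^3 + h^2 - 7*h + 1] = -21*h^2 + 2*h - 7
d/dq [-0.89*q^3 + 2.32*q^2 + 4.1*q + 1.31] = -2.67*q^2 + 4.64*q + 4.1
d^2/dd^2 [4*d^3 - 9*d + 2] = 24*d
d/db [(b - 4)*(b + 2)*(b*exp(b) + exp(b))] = (b^3 + 2*b^2 - 12*b - 18)*exp(b)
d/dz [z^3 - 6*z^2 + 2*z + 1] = 3*z^2 - 12*z + 2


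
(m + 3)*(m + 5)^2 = m^3 + 13*m^2 + 55*m + 75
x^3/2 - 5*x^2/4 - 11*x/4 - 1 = (x/2 + 1/2)*(x - 4)*(x + 1/2)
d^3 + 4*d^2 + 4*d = d*(d + 2)^2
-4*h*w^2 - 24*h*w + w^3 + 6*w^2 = w*(-4*h + w)*(w + 6)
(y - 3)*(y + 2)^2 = y^3 + y^2 - 8*y - 12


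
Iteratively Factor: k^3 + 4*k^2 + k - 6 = (k + 2)*(k^2 + 2*k - 3) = (k + 2)*(k + 3)*(k - 1)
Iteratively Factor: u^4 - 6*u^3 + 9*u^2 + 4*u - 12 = (u - 2)*(u^3 - 4*u^2 + u + 6) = (u - 2)*(u + 1)*(u^2 - 5*u + 6) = (u - 2)^2*(u + 1)*(u - 3)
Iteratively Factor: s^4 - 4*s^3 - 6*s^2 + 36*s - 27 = (s - 1)*(s^3 - 3*s^2 - 9*s + 27) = (s - 3)*(s - 1)*(s^2 - 9) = (s - 3)^2*(s - 1)*(s + 3)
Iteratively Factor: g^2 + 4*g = (g + 4)*(g)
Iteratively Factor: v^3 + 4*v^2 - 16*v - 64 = (v + 4)*(v^2 - 16) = (v + 4)^2*(v - 4)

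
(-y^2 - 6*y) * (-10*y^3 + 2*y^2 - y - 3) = 10*y^5 + 58*y^4 - 11*y^3 + 9*y^2 + 18*y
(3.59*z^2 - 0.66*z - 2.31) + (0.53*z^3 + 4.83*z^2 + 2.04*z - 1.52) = 0.53*z^3 + 8.42*z^2 + 1.38*z - 3.83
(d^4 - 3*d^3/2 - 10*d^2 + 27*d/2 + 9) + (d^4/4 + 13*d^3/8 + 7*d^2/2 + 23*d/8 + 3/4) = 5*d^4/4 + d^3/8 - 13*d^2/2 + 131*d/8 + 39/4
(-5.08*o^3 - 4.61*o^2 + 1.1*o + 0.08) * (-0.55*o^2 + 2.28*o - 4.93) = 2.794*o^5 - 9.0469*o^4 + 13.9286*o^3 + 25.1913*o^2 - 5.2406*o - 0.3944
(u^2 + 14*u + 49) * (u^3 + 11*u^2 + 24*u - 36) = u^5 + 25*u^4 + 227*u^3 + 839*u^2 + 672*u - 1764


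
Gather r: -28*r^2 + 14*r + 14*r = -28*r^2 + 28*r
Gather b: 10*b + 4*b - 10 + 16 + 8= 14*b + 14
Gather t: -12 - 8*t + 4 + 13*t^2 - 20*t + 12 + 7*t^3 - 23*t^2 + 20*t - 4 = 7*t^3 - 10*t^2 - 8*t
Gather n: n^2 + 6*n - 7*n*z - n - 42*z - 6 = n^2 + n*(5 - 7*z) - 42*z - 6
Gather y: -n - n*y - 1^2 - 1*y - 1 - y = -n + y*(-n - 2) - 2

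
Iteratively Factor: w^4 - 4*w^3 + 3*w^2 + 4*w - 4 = (w - 2)*(w^3 - 2*w^2 - w + 2) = (w - 2)*(w - 1)*(w^2 - w - 2) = (w - 2)*(w - 1)*(w + 1)*(w - 2)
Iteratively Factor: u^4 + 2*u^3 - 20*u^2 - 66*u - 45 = (u + 3)*(u^3 - u^2 - 17*u - 15) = (u + 1)*(u + 3)*(u^2 - 2*u - 15) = (u + 1)*(u + 3)^2*(u - 5)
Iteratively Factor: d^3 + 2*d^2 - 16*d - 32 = (d - 4)*(d^2 + 6*d + 8) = (d - 4)*(d + 2)*(d + 4)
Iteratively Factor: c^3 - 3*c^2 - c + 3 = (c - 1)*(c^2 - 2*c - 3) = (c - 1)*(c + 1)*(c - 3)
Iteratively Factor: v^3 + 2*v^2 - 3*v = (v)*(v^2 + 2*v - 3) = v*(v - 1)*(v + 3)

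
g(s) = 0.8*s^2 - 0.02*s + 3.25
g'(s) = 1.6*s - 0.02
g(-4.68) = 20.87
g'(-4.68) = -7.51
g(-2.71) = 9.18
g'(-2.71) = -4.36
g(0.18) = 3.27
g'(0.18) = 0.27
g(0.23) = 3.29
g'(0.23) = 0.35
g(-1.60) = 5.33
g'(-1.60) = -2.58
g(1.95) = 6.25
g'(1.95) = 3.10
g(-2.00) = 6.49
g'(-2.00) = -3.22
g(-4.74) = 21.32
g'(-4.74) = -7.60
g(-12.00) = 118.69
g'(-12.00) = -19.22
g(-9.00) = 68.23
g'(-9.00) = -14.42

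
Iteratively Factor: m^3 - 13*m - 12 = (m + 1)*(m^2 - m - 12) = (m + 1)*(m + 3)*(m - 4)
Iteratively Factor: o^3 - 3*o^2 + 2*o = (o - 2)*(o^2 - o) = (o - 2)*(o - 1)*(o)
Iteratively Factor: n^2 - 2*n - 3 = (n - 3)*(n + 1)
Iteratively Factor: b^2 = (b)*(b)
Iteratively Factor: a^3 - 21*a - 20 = (a + 4)*(a^2 - 4*a - 5) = (a - 5)*(a + 4)*(a + 1)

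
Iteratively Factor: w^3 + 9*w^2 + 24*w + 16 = (w + 4)*(w^2 + 5*w + 4) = (w + 4)^2*(w + 1)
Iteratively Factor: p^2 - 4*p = (p)*(p - 4)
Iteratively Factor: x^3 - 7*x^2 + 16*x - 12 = (x - 3)*(x^2 - 4*x + 4) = (x - 3)*(x - 2)*(x - 2)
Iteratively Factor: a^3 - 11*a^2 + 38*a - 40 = (a - 2)*(a^2 - 9*a + 20) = (a - 4)*(a - 2)*(a - 5)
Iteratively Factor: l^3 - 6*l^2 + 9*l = (l)*(l^2 - 6*l + 9) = l*(l - 3)*(l - 3)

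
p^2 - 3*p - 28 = (p - 7)*(p + 4)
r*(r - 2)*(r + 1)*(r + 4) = r^4 + 3*r^3 - 6*r^2 - 8*r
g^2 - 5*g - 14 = (g - 7)*(g + 2)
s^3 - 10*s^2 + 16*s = s*(s - 8)*(s - 2)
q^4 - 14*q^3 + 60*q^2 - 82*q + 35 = (q - 7)*(q - 5)*(q - 1)^2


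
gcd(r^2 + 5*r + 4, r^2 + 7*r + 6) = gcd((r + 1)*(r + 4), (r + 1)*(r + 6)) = r + 1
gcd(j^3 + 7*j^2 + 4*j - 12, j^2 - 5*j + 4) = j - 1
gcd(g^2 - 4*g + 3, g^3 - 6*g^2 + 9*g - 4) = g - 1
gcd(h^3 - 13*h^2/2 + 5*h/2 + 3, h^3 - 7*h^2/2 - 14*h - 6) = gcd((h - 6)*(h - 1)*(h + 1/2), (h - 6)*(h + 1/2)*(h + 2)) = h^2 - 11*h/2 - 3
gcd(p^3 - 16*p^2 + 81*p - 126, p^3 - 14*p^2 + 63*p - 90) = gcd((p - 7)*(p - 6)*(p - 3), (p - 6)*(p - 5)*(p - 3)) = p^2 - 9*p + 18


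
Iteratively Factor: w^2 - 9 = (w + 3)*(w - 3)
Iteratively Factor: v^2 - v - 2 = (v - 2)*(v + 1)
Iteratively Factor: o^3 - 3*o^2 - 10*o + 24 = (o - 4)*(o^2 + o - 6) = (o - 4)*(o + 3)*(o - 2)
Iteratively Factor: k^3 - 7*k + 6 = (k - 1)*(k^2 + k - 6) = (k - 1)*(k + 3)*(k - 2)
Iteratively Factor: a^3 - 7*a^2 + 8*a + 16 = (a - 4)*(a^2 - 3*a - 4) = (a - 4)^2*(a + 1)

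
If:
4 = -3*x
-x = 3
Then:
No Solution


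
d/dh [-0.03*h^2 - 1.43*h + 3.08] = -0.06*h - 1.43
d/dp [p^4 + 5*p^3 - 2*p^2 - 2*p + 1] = 4*p^3 + 15*p^2 - 4*p - 2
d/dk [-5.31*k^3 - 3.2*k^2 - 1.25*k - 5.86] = -15.93*k^2 - 6.4*k - 1.25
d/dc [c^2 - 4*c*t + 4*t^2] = 2*c - 4*t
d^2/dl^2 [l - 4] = 0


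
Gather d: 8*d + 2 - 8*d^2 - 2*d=-8*d^2 + 6*d + 2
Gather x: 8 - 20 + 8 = -4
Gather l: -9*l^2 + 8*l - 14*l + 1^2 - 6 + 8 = -9*l^2 - 6*l + 3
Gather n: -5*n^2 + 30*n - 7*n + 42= -5*n^2 + 23*n + 42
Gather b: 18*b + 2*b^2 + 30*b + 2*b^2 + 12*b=4*b^2 + 60*b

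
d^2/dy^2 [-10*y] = 0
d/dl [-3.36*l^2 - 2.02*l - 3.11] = -6.72*l - 2.02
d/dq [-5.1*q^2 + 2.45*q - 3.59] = 2.45 - 10.2*q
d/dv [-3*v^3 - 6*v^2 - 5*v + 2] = -9*v^2 - 12*v - 5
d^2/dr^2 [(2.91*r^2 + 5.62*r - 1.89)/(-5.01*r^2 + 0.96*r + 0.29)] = (-1.13686837721616e-13*r^4 - 310.116996*r^3 + 259.2675*r^2 - 103.532652*r + 11.615364)/(125.751501*r^6 - 72.288288*r^5 - 7.985439*r^4 + 7.483968*r^3 + 0.462231*r^2 - 0.242208*r - 0.024389)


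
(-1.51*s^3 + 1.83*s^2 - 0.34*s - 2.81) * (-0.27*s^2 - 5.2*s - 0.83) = 0.4077*s^5 + 7.3579*s^4 - 8.1709*s^3 + 1.0078*s^2 + 14.8942*s + 2.3323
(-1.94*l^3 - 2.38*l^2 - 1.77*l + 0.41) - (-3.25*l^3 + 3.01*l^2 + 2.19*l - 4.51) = 1.31*l^3 - 5.39*l^2 - 3.96*l + 4.92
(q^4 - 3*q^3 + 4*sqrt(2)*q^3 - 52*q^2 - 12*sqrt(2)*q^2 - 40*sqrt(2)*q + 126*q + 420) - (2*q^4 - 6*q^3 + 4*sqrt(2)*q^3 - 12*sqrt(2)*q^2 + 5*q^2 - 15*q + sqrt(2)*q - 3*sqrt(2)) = -q^4 + 3*q^3 - 57*q^2 - 41*sqrt(2)*q + 141*q + 3*sqrt(2) + 420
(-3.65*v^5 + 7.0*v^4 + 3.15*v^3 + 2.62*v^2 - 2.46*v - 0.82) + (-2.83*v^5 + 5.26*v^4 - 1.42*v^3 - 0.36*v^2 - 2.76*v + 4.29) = -6.48*v^5 + 12.26*v^4 + 1.73*v^3 + 2.26*v^2 - 5.22*v + 3.47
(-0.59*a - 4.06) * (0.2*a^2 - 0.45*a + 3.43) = -0.118*a^3 - 0.5465*a^2 - 0.1967*a - 13.9258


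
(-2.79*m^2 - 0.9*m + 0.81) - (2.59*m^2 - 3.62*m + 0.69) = -5.38*m^2 + 2.72*m + 0.12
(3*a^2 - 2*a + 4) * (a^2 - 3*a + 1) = 3*a^4 - 11*a^3 + 13*a^2 - 14*a + 4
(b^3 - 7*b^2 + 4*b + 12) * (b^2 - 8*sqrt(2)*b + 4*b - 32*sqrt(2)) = b^5 - 8*sqrt(2)*b^4 - 3*b^4 - 24*b^3 + 24*sqrt(2)*b^3 + 28*b^2 + 192*sqrt(2)*b^2 - 224*sqrt(2)*b + 48*b - 384*sqrt(2)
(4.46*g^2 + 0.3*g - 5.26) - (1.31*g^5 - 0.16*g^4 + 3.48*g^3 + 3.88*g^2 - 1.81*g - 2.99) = -1.31*g^5 + 0.16*g^4 - 3.48*g^3 + 0.58*g^2 + 2.11*g - 2.27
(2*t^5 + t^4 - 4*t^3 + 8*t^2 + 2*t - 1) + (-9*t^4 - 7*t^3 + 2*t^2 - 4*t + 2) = 2*t^5 - 8*t^4 - 11*t^3 + 10*t^2 - 2*t + 1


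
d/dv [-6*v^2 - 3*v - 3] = -12*v - 3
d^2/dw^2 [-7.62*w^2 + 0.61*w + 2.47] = -15.2400000000000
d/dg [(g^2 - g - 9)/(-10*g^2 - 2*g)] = 3*(-2*g^2 - 30*g - 3)/(2*g^2*(25*g^2 + 10*g + 1))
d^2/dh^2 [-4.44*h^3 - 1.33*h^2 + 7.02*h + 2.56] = -26.64*h - 2.66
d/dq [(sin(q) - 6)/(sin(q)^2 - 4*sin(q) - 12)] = -cos(q)/(sin(q) + 2)^2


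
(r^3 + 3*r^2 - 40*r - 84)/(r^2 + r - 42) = r + 2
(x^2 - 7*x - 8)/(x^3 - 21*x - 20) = (x - 8)/(x^2 - x - 20)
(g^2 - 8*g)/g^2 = (g - 8)/g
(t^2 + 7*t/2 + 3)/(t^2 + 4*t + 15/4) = 2*(t + 2)/(2*t + 5)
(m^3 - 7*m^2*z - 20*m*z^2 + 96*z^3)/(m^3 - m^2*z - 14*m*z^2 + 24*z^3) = (-m + 8*z)/(-m + 2*z)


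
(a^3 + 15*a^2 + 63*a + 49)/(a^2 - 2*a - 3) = (a^2 + 14*a + 49)/(a - 3)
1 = 1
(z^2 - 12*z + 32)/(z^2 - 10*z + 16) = (z - 4)/(z - 2)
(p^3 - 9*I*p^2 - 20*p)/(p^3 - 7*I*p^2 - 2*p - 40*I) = p/(p + 2*I)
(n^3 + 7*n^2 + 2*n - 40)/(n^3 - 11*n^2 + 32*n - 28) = (n^2 + 9*n + 20)/(n^2 - 9*n + 14)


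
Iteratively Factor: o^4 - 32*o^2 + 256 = (o - 4)*(o^3 + 4*o^2 - 16*o - 64) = (o - 4)*(o + 4)*(o^2 - 16) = (o - 4)^2*(o + 4)*(o + 4)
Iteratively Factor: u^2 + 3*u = (u)*(u + 3)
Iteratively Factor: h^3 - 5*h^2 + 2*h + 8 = (h + 1)*(h^2 - 6*h + 8) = (h - 4)*(h + 1)*(h - 2)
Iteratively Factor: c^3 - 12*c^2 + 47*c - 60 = (c - 3)*(c^2 - 9*c + 20) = (c - 5)*(c - 3)*(c - 4)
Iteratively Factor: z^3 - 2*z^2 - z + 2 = (z + 1)*(z^2 - 3*z + 2) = (z - 1)*(z + 1)*(z - 2)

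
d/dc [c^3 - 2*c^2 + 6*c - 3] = 3*c^2 - 4*c + 6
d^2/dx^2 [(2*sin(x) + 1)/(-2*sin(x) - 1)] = 0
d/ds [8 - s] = -1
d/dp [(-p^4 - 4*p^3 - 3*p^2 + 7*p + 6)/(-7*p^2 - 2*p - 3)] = (14*p^5 + 34*p^4 + 28*p^3 + 91*p^2 + 102*p - 9)/(49*p^4 + 28*p^3 + 46*p^2 + 12*p + 9)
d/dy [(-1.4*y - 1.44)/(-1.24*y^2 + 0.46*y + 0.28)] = (-1.736*y^2 - 3.5712*y + 0.2704)/(1.5376*y^4 - 1.1408*y^3 - 0.4828*y^2 + 0.2576*y + 0.0784)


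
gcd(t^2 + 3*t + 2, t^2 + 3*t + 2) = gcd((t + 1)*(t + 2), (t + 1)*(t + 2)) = t^2 + 3*t + 2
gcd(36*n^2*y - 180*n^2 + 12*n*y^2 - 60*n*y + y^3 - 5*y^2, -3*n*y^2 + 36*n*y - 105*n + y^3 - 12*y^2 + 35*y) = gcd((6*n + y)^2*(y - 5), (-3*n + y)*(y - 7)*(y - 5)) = y - 5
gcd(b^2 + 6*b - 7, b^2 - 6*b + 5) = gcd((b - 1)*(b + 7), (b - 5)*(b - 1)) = b - 1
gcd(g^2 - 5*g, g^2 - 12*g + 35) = g - 5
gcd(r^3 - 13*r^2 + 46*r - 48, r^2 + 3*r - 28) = 1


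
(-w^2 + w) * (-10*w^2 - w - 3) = 10*w^4 - 9*w^3 + 2*w^2 - 3*w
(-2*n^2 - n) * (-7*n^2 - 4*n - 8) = 14*n^4 + 15*n^3 + 20*n^2 + 8*n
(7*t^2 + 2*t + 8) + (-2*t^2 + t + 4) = 5*t^2 + 3*t + 12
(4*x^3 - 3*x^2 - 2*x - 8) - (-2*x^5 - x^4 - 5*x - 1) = 2*x^5 + x^4 + 4*x^3 - 3*x^2 + 3*x - 7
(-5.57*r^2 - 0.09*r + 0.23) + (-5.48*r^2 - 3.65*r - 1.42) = -11.05*r^2 - 3.74*r - 1.19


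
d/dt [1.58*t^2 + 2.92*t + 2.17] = 3.16*t + 2.92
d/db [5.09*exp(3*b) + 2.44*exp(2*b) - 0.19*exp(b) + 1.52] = (15.27*exp(2*b) + 4.88*exp(b) - 0.19)*exp(b)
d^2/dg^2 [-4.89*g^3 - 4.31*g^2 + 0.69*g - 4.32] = -29.34*g - 8.62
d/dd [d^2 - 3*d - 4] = 2*d - 3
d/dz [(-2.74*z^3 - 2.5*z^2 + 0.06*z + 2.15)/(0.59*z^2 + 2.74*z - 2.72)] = (-1.6166*z^4 - 15.0152*z^3 + 15.473*z^2 + 11.063*z - 6.0542)/(0.3481*z^4 + 3.2332*z^3 + 4.298*z^2 - 14.9056*z + 7.3984)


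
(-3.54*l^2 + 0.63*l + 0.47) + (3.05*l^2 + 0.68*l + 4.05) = -0.49*l^2 + 1.31*l + 4.52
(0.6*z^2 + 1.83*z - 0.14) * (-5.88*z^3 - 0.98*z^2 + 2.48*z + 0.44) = -3.528*z^5 - 11.3484*z^4 + 0.5178*z^3 + 4.9396*z^2 + 0.458*z - 0.0616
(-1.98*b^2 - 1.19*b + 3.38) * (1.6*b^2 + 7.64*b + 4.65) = -3.168*b^4 - 17.0312*b^3 - 12.8906*b^2 + 20.2897*b + 15.717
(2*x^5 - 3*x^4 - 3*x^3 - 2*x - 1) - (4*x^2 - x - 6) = 2*x^5 - 3*x^4 - 3*x^3 - 4*x^2 - x + 5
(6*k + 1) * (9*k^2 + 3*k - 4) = 54*k^3 + 27*k^2 - 21*k - 4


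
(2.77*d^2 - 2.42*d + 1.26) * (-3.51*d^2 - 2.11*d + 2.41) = -9.7227*d^4 + 2.6495*d^3 + 7.3593*d^2 - 8.4908*d + 3.0366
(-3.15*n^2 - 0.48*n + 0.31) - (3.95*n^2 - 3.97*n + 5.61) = -7.1*n^2 + 3.49*n - 5.3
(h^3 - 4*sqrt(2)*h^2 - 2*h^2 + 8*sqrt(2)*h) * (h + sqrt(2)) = h^4 - 3*sqrt(2)*h^3 - 2*h^3 - 8*h^2 + 6*sqrt(2)*h^2 + 16*h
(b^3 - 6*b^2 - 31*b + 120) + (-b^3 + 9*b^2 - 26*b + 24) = 3*b^2 - 57*b + 144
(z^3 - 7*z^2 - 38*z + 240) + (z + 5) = z^3 - 7*z^2 - 37*z + 245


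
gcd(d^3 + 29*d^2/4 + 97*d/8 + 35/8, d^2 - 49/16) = d + 7/4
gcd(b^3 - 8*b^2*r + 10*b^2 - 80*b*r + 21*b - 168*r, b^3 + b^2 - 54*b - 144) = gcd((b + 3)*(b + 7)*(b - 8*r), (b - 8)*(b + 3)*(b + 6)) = b + 3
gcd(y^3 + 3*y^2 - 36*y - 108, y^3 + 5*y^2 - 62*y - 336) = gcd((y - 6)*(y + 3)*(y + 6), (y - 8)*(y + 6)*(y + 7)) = y + 6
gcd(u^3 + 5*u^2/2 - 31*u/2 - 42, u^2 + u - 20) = u - 4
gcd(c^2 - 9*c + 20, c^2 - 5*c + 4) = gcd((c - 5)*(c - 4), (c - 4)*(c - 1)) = c - 4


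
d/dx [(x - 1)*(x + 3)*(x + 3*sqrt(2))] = 3*x^2 + 4*x + 6*sqrt(2)*x - 3 + 6*sqrt(2)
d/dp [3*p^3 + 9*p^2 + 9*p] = 9*p^2 + 18*p + 9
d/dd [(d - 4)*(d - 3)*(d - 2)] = 3*d^2 - 18*d + 26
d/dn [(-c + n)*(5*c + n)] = 4*c + 2*n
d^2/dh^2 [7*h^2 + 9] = 14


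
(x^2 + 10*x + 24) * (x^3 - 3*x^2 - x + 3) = x^5 + 7*x^4 - 7*x^3 - 79*x^2 + 6*x + 72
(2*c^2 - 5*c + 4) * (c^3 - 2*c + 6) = 2*c^5 - 5*c^4 + 22*c^2 - 38*c + 24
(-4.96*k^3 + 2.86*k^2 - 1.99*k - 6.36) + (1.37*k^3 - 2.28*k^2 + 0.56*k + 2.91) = -3.59*k^3 + 0.58*k^2 - 1.43*k - 3.45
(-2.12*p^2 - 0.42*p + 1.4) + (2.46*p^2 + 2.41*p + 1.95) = 0.34*p^2 + 1.99*p + 3.35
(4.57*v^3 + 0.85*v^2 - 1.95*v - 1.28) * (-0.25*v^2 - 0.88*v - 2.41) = -1.1425*v^5 - 4.2341*v^4 - 11.2742*v^3 - 0.0125000000000002*v^2 + 5.8259*v + 3.0848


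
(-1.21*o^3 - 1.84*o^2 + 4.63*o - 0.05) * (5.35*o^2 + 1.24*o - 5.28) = -6.4735*o^5 - 11.3444*o^4 + 28.8777*o^3 + 15.1889*o^2 - 24.5084*o + 0.264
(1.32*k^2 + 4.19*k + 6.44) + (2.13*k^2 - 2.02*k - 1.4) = 3.45*k^2 + 2.17*k + 5.04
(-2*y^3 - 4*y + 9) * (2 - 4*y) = 8*y^4 - 4*y^3 + 16*y^2 - 44*y + 18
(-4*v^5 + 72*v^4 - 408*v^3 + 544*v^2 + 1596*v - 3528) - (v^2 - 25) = -4*v^5 + 72*v^4 - 408*v^3 + 543*v^2 + 1596*v - 3503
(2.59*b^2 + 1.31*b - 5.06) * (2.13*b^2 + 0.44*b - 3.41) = 5.5167*b^4 + 3.9299*b^3 - 19.0333*b^2 - 6.6935*b + 17.2546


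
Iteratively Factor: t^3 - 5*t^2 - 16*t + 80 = (t + 4)*(t^2 - 9*t + 20) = (t - 5)*(t + 4)*(t - 4)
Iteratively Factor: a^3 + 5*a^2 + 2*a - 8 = (a - 1)*(a^2 + 6*a + 8) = (a - 1)*(a + 2)*(a + 4)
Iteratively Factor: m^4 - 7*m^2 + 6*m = (m)*(m^3 - 7*m + 6) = m*(m - 1)*(m^2 + m - 6) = m*(m - 2)*(m - 1)*(m + 3)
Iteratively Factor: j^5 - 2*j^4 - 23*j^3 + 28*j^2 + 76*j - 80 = (j + 2)*(j^4 - 4*j^3 - 15*j^2 + 58*j - 40) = (j - 5)*(j + 2)*(j^3 + j^2 - 10*j + 8) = (j - 5)*(j - 2)*(j + 2)*(j^2 + 3*j - 4) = (j - 5)*(j - 2)*(j + 2)*(j + 4)*(j - 1)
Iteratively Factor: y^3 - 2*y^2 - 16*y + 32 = (y + 4)*(y^2 - 6*y + 8) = (y - 4)*(y + 4)*(y - 2)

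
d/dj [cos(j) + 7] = -sin(j)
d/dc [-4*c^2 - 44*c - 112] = -8*c - 44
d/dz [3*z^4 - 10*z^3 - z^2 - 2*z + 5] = 12*z^3 - 30*z^2 - 2*z - 2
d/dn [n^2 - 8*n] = 2*n - 8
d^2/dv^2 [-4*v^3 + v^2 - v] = 2 - 24*v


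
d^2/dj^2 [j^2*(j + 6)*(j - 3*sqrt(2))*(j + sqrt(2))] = 20*j^3 - 24*sqrt(2)*j^2 + 72*j^2 - 72*sqrt(2)*j - 36*j - 72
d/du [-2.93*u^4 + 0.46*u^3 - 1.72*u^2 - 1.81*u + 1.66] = -11.72*u^3 + 1.38*u^2 - 3.44*u - 1.81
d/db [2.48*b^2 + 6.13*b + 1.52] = 4.96*b + 6.13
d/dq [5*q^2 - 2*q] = 10*q - 2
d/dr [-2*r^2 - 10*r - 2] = -4*r - 10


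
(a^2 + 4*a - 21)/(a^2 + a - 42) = (a - 3)/(a - 6)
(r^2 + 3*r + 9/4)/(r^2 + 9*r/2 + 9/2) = (r + 3/2)/(r + 3)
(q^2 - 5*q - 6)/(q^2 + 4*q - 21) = (q^2 - 5*q - 6)/(q^2 + 4*q - 21)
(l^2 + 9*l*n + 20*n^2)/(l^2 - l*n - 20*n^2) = (l + 5*n)/(l - 5*n)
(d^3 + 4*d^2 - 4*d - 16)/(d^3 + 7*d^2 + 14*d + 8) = (d - 2)/(d + 1)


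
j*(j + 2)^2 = j^3 + 4*j^2 + 4*j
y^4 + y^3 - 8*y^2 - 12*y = y*(y - 3)*(y + 2)^2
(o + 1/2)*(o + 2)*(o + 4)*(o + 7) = o^4 + 27*o^3/2 + 113*o^2/2 + 81*o + 28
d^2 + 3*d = d*(d + 3)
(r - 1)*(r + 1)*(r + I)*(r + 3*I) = r^4 + 4*I*r^3 - 4*r^2 - 4*I*r + 3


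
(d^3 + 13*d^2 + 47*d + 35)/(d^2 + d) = d + 12 + 35/d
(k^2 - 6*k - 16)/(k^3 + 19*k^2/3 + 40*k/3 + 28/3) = 3*(k - 8)/(3*k^2 + 13*k + 14)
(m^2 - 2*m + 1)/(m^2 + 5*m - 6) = (m - 1)/(m + 6)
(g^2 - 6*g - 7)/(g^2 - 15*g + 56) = (g + 1)/(g - 8)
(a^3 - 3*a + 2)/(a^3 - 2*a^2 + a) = (a + 2)/a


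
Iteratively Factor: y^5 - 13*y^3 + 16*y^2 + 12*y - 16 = (y - 1)*(y^4 + y^3 - 12*y^2 + 4*y + 16) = (y - 2)*(y - 1)*(y^3 + 3*y^2 - 6*y - 8) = (y - 2)*(y - 1)*(y + 1)*(y^2 + 2*y - 8) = (y - 2)*(y - 1)*(y + 1)*(y + 4)*(y - 2)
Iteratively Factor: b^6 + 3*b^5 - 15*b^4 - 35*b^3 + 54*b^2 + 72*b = (b + 1)*(b^5 + 2*b^4 - 17*b^3 - 18*b^2 + 72*b) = (b + 1)*(b + 3)*(b^4 - b^3 - 14*b^2 + 24*b) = (b - 3)*(b + 1)*(b + 3)*(b^3 + 2*b^2 - 8*b) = (b - 3)*(b + 1)*(b + 3)*(b + 4)*(b^2 - 2*b) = b*(b - 3)*(b + 1)*(b + 3)*(b + 4)*(b - 2)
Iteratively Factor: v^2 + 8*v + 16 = (v + 4)*(v + 4)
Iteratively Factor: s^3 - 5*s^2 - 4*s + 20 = (s - 2)*(s^2 - 3*s - 10) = (s - 5)*(s - 2)*(s + 2)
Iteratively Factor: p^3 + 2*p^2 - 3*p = (p - 1)*(p^2 + 3*p) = (p - 1)*(p + 3)*(p)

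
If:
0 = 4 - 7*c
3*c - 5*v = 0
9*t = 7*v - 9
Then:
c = 4/7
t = -11/15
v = 12/35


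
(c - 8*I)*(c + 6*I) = c^2 - 2*I*c + 48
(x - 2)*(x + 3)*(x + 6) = x^3 + 7*x^2 - 36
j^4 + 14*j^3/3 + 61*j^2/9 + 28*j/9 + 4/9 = (j + 1/3)^2*(j + 2)^2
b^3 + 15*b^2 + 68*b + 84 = (b + 2)*(b + 6)*(b + 7)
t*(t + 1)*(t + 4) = t^3 + 5*t^2 + 4*t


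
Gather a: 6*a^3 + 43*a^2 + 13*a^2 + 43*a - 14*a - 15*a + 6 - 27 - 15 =6*a^3 + 56*a^2 + 14*a - 36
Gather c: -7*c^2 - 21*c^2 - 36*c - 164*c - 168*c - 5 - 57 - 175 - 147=-28*c^2 - 368*c - 384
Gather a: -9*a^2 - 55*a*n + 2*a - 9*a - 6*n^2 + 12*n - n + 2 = -9*a^2 + a*(-55*n - 7) - 6*n^2 + 11*n + 2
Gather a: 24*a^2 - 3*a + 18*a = 24*a^2 + 15*a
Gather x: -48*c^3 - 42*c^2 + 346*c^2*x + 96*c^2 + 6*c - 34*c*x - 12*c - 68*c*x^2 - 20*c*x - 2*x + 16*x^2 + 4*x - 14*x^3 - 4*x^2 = -48*c^3 + 54*c^2 - 6*c - 14*x^3 + x^2*(12 - 68*c) + x*(346*c^2 - 54*c + 2)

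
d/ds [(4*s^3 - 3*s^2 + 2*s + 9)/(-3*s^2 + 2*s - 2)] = 2*(-6*s^4 + 8*s^3 - 12*s^2 + 33*s - 11)/(9*s^4 - 12*s^3 + 16*s^2 - 8*s + 4)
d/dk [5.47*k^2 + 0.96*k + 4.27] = 10.94*k + 0.96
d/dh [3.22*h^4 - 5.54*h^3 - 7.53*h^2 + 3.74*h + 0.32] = 12.88*h^3 - 16.62*h^2 - 15.06*h + 3.74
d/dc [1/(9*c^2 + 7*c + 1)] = (-18*c - 7)/(9*c^2 + 7*c + 1)^2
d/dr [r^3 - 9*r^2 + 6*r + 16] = 3*r^2 - 18*r + 6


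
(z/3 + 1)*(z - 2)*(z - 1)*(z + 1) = z^4/3 + z^3/3 - 7*z^2/3 - z/3 + 2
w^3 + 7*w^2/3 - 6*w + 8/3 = (w - 1)*(w - 2/3)*(w + 4)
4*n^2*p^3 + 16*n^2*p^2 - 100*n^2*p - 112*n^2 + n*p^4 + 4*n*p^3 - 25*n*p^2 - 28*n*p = (4*n + p)*(p - 4)*(p + 7)*(n*p + n)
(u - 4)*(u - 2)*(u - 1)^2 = u^4 - 8*u^3 + 21*u^2 - 22*u + 8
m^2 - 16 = (m - 4)*(m + 4)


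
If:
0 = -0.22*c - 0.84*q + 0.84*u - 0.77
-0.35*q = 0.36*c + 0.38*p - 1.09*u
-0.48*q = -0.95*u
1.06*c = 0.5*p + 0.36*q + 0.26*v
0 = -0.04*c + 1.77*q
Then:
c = -3.36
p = 3.14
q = -0.08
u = -0.04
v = -19.62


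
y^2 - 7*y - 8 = (y - 8)*(y + 1)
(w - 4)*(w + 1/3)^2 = w^3 - 10*w^2/3 - 23*w/9 - 4/9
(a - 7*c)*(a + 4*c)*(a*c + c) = a^3*c - 3*a^2*c^2 + a^2*c - 28*a*c^3 - 3*a*c^2 - 28*c^3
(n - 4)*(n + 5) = n^2 + n - 20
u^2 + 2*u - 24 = (u - 4)*(u + 6)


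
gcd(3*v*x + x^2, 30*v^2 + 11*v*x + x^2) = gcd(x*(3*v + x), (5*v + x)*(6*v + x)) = 1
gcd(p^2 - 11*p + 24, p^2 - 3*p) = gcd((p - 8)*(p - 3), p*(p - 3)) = p - 3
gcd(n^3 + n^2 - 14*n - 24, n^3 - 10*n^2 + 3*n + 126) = n + 3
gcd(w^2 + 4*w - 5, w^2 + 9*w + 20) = w + 5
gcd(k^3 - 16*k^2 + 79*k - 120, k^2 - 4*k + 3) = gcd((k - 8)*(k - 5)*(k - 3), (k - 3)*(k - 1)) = k - 3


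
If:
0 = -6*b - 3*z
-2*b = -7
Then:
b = 7/2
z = -7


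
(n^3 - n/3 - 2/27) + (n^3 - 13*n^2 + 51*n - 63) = 2*n^3 - 13*n^2 + 152*n/3 - 1703/27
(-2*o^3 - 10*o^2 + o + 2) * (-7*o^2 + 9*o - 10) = 14*o^5 + 52*o^4 - 77*o^3 + 95*o^2 + 8*o - 20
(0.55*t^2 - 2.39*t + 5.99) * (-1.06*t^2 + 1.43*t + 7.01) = -0.583*t^4 + 3.3199*t^3 - 5.9116*t^2 - 8.1882*t + 41.9899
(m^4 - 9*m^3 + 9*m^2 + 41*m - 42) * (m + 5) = m^5 - 4*m^4 - 36*m^3 + 86*m^2 + 163*m - 210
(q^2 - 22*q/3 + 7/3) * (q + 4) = q^3 - 10*q^2/3 - 27*q + 28/3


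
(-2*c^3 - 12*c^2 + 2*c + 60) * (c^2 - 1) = -2*c^5 - 12*c^4 + 4*c^3 + 72*c^2 - 2*c - 60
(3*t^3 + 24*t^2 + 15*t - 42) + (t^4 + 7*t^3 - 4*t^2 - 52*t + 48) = t^4 + 10*t^3 + 20*t^2 - 37*t + 6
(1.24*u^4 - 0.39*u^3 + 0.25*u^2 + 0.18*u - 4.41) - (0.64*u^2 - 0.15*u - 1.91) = 1.24*u^4 - 0.39*u^3 - 0.39*u^2 + 0.33*u - 2.5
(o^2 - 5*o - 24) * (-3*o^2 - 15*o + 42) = -3*o^4 + 189*o^2 + 150*o - 1008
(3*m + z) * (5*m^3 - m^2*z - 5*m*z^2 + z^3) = 15*m^4 + 2*m^3*z - 16*m^2*z^2 - 2*m*z^3 + z^4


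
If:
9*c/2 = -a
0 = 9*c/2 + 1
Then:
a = 1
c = -2/9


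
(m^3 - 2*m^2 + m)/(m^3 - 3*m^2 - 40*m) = (-m^2 + 2*m - 1)/(-m^2 + 3*m + 40)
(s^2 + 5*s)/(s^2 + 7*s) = (s + 5)/(s + 7)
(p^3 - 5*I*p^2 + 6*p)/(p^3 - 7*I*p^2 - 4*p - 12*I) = p/(p - 2*I)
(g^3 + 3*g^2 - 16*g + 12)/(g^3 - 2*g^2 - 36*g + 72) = (g - 1)/(g - 6)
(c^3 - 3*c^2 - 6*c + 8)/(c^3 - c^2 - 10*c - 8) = (c - 1)/(c + 1)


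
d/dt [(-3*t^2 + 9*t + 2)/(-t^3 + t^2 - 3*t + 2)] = (-3*t^4 + 18*t^3 + 6*t^2 - 16*t + 24)/(t^6 - 2*t^5 + 7*t^4 - 10*t^3 + 13*t^2 - 12*t + 4)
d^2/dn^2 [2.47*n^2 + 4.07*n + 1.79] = 4.94000000000000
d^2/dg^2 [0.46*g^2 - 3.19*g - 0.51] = 0.920000000000000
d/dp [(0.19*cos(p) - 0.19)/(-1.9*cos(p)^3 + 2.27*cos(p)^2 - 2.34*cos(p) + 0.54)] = (-0.722*cos(p)^3 + 1.5143*cos(p)^2 - 0.8626*cos(p) + 0.342)*sin(p)/(3.61*cos(p)^6 - 8.626*cos(p)^5 + 14.0449*cos(p)^4 - 12.6756*cos(p)^3 + 7.9272*cos(p)^2 - 2.5272*cos(p) + 0.2916)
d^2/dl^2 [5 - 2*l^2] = -4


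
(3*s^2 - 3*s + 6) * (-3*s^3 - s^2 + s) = -9*s^5 + 6*s^4 - 12*s^3 - 9*s^2 + 6*s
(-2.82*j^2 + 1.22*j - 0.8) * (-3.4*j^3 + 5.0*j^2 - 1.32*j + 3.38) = 9.588*j^5 - 18.248*j^4 + 12.5424*j^3 - 15.142*j^2 + 5.1796*j - 2.704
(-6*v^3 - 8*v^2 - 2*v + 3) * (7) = -42*v^3 - 56*v^2 - 14*v + 21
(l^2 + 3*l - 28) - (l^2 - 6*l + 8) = 9*l - 36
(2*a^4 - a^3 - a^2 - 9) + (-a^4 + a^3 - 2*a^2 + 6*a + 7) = a^4 - 3*a^2 + 6*a - 2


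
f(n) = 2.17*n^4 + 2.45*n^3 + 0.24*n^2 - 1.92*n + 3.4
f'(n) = 8.68*n^3 + 7.35*n^2 + 0.48*n - 1.92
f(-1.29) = 7.03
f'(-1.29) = -8.94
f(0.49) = 2.93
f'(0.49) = 1.10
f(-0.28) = 3.92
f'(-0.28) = -1.67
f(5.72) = 2781.76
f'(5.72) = 1865.76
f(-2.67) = 73.89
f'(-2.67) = -116.02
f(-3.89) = 367.17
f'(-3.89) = -403.50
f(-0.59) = 4.38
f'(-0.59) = -1.43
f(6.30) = 4031.84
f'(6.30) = 2463.23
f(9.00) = 16028.98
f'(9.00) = 6925.47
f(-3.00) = 120.94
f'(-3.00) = -171.57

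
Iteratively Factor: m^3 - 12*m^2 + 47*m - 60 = (m - 5)*(m^2 - 7*m + 12) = (m - 5)*(m - 3)*(m - 4)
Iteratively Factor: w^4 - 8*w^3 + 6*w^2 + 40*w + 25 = (w + 1)*(w^3 - 9*w^2 + 15*w + 25) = (w + 1)^2*(w^2 - 10*w + 25) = (w - 5)*(w + 1)^2*(w - 5)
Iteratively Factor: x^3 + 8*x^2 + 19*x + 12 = (x + 3)*(x^2 + 5*x + 4) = (x + 3)*(x + 4)*(x + 1)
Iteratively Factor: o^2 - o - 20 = (o - 5)*(o + 4)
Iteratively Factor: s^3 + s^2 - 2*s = (s)*(s^2 + s - 2) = s*(s + 2)*(s - 1)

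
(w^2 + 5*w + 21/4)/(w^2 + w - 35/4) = (2*w + 3)/(2*w - 5)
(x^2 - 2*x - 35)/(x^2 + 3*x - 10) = (x - 7)/(x - 2)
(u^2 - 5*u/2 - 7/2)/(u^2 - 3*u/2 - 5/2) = (2*u - 7)/(2*u - 5)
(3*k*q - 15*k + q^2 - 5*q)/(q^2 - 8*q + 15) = (3*k + q)/(q - 3)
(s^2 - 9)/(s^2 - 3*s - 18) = (s - 3)/(s - 6)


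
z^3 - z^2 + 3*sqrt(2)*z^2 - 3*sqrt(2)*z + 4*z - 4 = (z - 1)*(z + sqrt(2))*(z + 2*sqrt(2))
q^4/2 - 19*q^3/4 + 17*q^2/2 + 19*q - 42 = (q/2 + 1)*(q - 6)*(q - 7/2)*(q - 2)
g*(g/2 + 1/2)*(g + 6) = g^3/2 + 7*g^2/2 + 3*g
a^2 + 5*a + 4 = (a + 1)*(a + 4)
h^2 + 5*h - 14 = (h - 2)*(h + 7)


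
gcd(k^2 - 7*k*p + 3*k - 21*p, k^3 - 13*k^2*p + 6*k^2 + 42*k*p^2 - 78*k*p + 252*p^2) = -k + 7*p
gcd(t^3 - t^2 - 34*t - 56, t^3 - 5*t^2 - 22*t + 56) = t^2 - 3*t - 28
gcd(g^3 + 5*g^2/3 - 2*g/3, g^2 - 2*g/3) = g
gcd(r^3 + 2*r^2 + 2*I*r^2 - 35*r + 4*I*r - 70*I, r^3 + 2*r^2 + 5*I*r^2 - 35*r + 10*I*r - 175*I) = r^2 + 2*r - 35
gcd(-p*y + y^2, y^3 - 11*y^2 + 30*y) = y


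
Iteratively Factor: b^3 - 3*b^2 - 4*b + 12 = (b + 2)*(b^2 - 5*b + 6) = (b - 3)*(b + 2)*(b - 2)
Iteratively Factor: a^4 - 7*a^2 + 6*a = (a)*(a^3 - 7*a + 6) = a*(a - 2)*(a^2 + 2*a - 3) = a*(a - 2)*(a - 1)*(a + 3)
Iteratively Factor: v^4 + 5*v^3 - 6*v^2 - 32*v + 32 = (v - 1)*(v^3 + 6*v^2 - 32) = (v - 2)*(v - 1)*(v^2 + 8*v + 16) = (v - 2)*(v - 1)*(v + 4)*(v + 4)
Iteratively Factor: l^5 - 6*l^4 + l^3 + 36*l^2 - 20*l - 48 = (l - 2)*(l^4 - 4*l^3 - 7*l^2 + 22*l + 24) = (l - 2)*(l + 2)*(l^3 - 6*l^2 + 5*l + 12) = (l - 3)*(l - 2)*(l + 2)*(l^2 - 3*l - 4) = (l - 3)*(l - 2)*(l + 1)*(l + 2)*(l - 4)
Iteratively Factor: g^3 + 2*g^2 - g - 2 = (g + 1)*(g^2 + g - 2) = (g - 1)*(g + 1)*(g + 2)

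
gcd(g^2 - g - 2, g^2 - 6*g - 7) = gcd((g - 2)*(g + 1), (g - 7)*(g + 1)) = g + 1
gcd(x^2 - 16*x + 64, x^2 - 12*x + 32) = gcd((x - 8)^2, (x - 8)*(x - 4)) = x - 8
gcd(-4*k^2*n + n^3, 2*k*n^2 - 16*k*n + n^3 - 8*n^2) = 2*k*n + n^2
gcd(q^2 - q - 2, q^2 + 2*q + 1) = q + 1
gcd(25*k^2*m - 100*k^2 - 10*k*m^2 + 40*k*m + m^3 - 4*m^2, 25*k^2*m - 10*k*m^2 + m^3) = 25*k^2 - 10*k*m + m^2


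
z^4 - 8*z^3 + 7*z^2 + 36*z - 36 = (z - 6)*(z - 3)*(z - 1)*(z + 2)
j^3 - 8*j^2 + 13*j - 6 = (j - 6)*(j - 1)^2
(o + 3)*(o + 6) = o^2 + 9*o + 18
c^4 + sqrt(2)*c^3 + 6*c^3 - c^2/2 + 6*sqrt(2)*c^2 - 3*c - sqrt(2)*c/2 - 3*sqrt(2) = (c + 6)*(c - sqrt(2)/2)*(c + sqrt(2)/2)*(c + sqrt(2))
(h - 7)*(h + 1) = h^2 - 6*h - 7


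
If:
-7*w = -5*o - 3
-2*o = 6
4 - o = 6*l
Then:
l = 7/6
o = -3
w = -12/7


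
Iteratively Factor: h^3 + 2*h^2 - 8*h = (h + 4)*(h^2 - 2*h) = (h - 2)*(h + 4)*(h)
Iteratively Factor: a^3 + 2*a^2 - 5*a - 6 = (a + 3)*(a^2 - a - 2) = (a + 1)*(a + 3)*(a - 2)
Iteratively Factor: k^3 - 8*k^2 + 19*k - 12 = (k - 4)*(k^2 - 4*k + 3) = (k - 4)*(k - 3)*(k - 1)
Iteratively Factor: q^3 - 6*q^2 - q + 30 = (q - 5)*(q^2 - q - 6) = (q - 5)*(q - 3)*(q + 2)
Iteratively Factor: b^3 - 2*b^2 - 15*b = (b + 3)*(b^2 - 5*b) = (b - 5)*(b + 3)*(b)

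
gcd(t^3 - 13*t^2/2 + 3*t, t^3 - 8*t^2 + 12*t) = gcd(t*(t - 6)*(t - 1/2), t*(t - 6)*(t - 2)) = t^2 - 6*t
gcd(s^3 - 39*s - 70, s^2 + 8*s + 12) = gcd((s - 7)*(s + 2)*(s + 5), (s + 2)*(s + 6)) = s + 2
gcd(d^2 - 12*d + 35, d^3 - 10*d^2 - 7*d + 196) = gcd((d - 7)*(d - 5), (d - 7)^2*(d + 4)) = d - 7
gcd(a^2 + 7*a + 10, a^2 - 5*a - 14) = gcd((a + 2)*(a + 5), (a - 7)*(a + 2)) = a + 2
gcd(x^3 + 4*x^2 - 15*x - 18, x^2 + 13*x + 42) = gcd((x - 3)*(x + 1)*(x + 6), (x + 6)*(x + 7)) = x + 6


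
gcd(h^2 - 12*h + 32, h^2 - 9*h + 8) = h - 8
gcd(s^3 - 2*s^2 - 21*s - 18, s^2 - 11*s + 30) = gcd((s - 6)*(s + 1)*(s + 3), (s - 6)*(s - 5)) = s - 6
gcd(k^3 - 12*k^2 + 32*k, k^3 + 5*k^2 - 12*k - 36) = 1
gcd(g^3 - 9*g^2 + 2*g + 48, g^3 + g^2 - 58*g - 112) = g^2 - 6*g - 16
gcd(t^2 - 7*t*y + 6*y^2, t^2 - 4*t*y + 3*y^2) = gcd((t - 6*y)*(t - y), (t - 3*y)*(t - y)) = -t + y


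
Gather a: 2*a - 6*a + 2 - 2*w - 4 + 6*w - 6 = -4*a + 4*w - 8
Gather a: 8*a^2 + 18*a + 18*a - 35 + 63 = 8*a^2 + 36*a + 28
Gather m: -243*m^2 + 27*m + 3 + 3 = -243*m^2 + 27*m + 6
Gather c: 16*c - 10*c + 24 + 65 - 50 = 6*c + 39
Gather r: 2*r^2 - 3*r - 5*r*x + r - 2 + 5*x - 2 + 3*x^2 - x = 2*r^2 + r*(-5*x - 2) + 3*x^2 + 4*x - 4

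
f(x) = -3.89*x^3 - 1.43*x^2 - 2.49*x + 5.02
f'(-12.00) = -1648.65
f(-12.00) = 6550.90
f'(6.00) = -439.77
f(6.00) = -901.64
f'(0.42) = -5.75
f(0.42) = 3.43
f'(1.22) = -23.35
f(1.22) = -7.21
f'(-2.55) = -71.08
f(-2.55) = 66.57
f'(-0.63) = -5.32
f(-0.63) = 6.99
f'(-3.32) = -121.63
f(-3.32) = 139.88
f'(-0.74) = -6.76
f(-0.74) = 7.66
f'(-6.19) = -431.94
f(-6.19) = 888.26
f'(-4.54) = -230.04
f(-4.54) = 350.86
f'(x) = -11.67*x^2 - 2.86*x - 2.49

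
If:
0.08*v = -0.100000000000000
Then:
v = -1.25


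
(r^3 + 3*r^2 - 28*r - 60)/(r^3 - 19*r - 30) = (r + 6)/(r + 3)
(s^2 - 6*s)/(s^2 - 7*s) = (s - 6)/(s - 7)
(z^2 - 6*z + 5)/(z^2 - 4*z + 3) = (z - 5)/(z - 3)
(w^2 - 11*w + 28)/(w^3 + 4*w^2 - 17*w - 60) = (w - 7)/(w^2 + 8*w + 15)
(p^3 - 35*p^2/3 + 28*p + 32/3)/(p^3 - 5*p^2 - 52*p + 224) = (p + 1/3)/(p + 7)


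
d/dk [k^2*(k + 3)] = 3*k*(k + 2)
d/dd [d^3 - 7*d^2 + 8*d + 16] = 3*d^2 - 14*d + 8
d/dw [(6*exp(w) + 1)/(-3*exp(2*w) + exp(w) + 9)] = ((6*exp(w) - 1)*(6*exp(w) + 1) - 18*exp(2*w) + 6*exp(w) + 54)*exp(w)/(-3*exp(2*w) + exp(w) + 9)^2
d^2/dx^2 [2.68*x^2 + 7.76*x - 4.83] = 5.36000000000000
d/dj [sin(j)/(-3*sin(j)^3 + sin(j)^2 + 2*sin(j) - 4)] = (6*sin(j)^3 - sin(j)^2 - 4)*cos(j)/(3*sin(j)^3 - sin(j)^2 - 2*sin(j) + 4)^2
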